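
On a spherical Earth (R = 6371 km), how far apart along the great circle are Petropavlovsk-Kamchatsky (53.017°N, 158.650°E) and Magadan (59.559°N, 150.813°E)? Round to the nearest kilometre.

872 km

Δλ = 150.813 − 158.650 = -7.837°.
Δφ = 59.559 − 53.017 = 6.542°.
a = sin²(Δφ/2) + cos φ₁ · cos φ₂ · sin²(Δλ/2) = 0.004679.
c = 2·atan2(√a, √(1−a)) = 0.13691 rad → d = 6371·c ≈ 872.28 km.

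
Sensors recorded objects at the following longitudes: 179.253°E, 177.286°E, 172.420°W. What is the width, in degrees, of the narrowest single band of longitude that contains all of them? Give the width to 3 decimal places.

Sort the longitudes: -172.420°, +177.286°, +179.253°.
Eastward gaps between consecutive values (wrapping around): 349.706°, 1.967°, 8.327°.
Largest gap = 349.706° ⇒ minimal covering band is its complement: 360° − 349.706° = 10.294°.
Band runs from +177.286° eastward to -172.420°, crossing the antimeridian.

10.294°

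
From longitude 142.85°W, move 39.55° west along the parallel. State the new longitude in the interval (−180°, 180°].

Start at -142.85°; shift −39.55° → -182.40°.
-182.40° lies outside (−180°, 180°]; add 360° → +177.60°.

177.60°E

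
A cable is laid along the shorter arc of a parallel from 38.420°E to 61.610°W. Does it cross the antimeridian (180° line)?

No

Signed shortest Δλ = ((-61.610 − 38.420 + 180) mod 360) − 180 = -100.03°.
Going west by 100.03° from +38.420° reaches -61.610° without touching 180°.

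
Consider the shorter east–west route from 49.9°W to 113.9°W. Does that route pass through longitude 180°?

Signed shortest Δλ = ((-113.9 − -49.9 + 180) mod 360) − 180 = -64.0°.
Going west by 64.0° from -49.9° reaches -113.9° without touching 180°.

No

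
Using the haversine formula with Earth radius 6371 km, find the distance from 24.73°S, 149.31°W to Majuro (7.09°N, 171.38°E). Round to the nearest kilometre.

Δλ = 171.38 − -149.31 = 320.69°; wrapped into (−180°, 180°]: -39.31°.
Δφ = 7.09 − -24.73 = 31.82°.
a = sin²(Δφ/2) + cos φ₁ · cos φ₂ · sin²(Δλ/2) = 0.177119.
c = 2·atan2(√a, √(1−a)) = 0.86878 rad → d = 6371·c ≈ 5534.97 km.

5535 km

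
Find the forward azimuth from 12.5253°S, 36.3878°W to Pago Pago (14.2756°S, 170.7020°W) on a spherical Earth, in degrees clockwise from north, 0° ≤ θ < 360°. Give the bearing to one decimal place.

240.8°

Δλ = -170.7020 − -36.3878 = -134.3142°.
θ = atan2( sin Δλ · cos φ₂ , cos φ₁ · sin φ₂ − sin φ₁ · cos φ₂ · cos Δλ )
  = atan2(-0.69342, -0.38754) = -119.200° → normalised to [0°, 360°): 240.800°.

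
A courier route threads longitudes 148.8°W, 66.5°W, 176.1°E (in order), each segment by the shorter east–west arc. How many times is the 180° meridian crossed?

1

Leg 1: -148.8° → -66.5°, shortest Δλ = 82.3° (east) — does not cross 180°.
Leg 2: -66.5° → +176.1°, shortest Δλ = -117.4° (west) — crosses 180°.
Total crossings: 1.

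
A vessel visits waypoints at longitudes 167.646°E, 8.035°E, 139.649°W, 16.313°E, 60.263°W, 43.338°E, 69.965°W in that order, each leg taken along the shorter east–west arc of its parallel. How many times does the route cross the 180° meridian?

0

Leg 1: +167.646° → +8.035°, shortest Δλ = -159.611° (west) — does not cross 180°.
Leg 2: +8.035° → -139.649°, shortest Δλ = -147.684° (west) — does not cross 180°.
Leg 3: -139.649° → +16.313°, shortest Δλ = 155.962° (east) — does not cross 180°.
Leg 4: +16.313° → -60.263°, shortest Δλ = -76.576° (west) — does not cross 180°.
Leg 5: -60.263° → +43.338°, shortest Δλ = 103.601° (east) — does not cross 180°.
Leg 6: +43.338° → -69.965°, shortest Δλ = -113.303° (west) — does not cross 180°.
Total crossings: 0.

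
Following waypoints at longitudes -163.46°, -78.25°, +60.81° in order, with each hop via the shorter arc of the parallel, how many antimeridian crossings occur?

0

Leg 1: -163.46° → -78.25°, shortest Δλ = 85.21° (east) — does not cross 180°.
Leg 2: -78.25° → +60.81°, shortest Δλ = 139.06° (east) — does not cross 180°.
Total crossings: 0.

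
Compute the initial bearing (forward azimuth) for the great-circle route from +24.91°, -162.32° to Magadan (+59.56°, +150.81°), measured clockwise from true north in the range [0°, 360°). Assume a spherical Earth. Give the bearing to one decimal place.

329.8°

Δλ = 150.81 − -162.32 = 313.13°; wrapped into (−180°, 180°]: -46.87°.
θ = atan2( sin Δλ · cos φ₂ , cos φ₁ · sin φ₂ − sin φ₁ · cos φ₂ · cos Δλ )
  = atan2(-0.36975, 0.63607) = -30.169° → normalised to [0°, 360°): 329.831°.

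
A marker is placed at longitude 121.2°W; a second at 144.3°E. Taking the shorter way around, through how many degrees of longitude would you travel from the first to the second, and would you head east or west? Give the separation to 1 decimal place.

Raw difference: 144.3 − -121.2 = 265.5°.
Normalise into (−180°, 180°]: 265.5° − 360° = -94.5°.
Negative ⇒ the second point lies to the west; separation 94.5°.

94.5° west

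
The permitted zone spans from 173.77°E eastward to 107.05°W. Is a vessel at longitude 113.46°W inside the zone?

Band width going east from +173.77° to -107.05°: ((-107.05 − 173.77) mod 360) = 79.18°.
Offset of -113.46° east of the west edge: ((-113.46 − 173.77) mod 360) = 72.77°.
72.77° ≤ 79.18° ⇒ inside.

Yes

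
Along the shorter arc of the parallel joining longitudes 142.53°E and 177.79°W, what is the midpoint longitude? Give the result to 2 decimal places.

162.37°E

Signed shortest Δλ from +142.53° to -177.79° is +39.68°.
Midpoint longitude = +142.53° + (+39.68°)/2 = +142.53° + 19.84° = +162.37°.
(The naïve average (+142.53 + -177.79)/2 = -17.63° is on the wrong side of the globe.)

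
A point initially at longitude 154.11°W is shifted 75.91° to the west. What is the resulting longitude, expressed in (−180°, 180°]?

Start at -154.11°; shift −75.91° → -230.02°.
-230.02° lies outside (−180°, 180°]; add 360° → +129.98°.

129.98°E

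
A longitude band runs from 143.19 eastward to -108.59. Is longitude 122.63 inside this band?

Band width going east from +143.19° to -108.59°: ((-108.59 − 143.19) mod 360) = 108.22°.
Offset of +122.63° east of the west edge: ((122.63 − 143.19) mod 360) = 339.44°.
339.44° > 108.22° ⇒ outside.

No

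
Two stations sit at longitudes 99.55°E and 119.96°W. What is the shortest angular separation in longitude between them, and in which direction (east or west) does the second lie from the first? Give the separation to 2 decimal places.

140.49° east

Raw difference: -119.96 − 99.55 = -219.51°.
Normalise into (−180°, 180°]: -219.51° + 360° = 140.49°.
Positive ⇒ the second point lies to the east; separation 140.49°.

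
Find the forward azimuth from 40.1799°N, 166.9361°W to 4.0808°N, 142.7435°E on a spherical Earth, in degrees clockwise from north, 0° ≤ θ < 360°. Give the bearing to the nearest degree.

Δλ = 142.7435 − -166.9361 = 309.6796°; wrapped into (−180°, 180°]: -50.3204°.
θ = atan2( sin Δλ · cos φ₂ , cos φ₁ · sin φ₂ − sin φ₁ · cos φ₂ · cos Δλ )
  = atan2(-0.76768, -0.35653) = -114.912° → normalised to [0°, 360°): 245.088°.

245°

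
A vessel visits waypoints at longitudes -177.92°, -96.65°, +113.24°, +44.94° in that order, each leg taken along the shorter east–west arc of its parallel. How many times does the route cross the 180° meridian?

Leg 1: -177.92° → -96.65°, shortest Δλ = 81.27° (east) — does not cross 180°.
Leg 2: -96.65° → +113.24°, shortest Δλ = -150.11° (west) — crosses 180°.
Leg 3: +113.24° → +44.94°, shortest Δλ = -68.3° (west) — does not cross 180°.
Total crossings: 1.

1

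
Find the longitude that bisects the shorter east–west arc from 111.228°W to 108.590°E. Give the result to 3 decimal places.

Signed shortest Δλ from -111.228° to +108.590° is -140.182°.
Midpoint longitude = -111.228° + (-140.182°)/2 = -111.228° − 70.091° = -181.319°.
Normalise into (−180°, 180°]: +178.681°.
(The naïve average (-111.228 + +108.590)/2 = -1.319° is on the wrong side of the globe.)

178.681°E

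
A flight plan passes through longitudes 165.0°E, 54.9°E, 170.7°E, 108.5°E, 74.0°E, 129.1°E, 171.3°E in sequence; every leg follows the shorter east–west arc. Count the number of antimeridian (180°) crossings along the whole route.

Leg 1: +165.0° → +54.9°, shortest Δλ = -110.1° (west) — does not cross 180°.
Leg 2: +54.9° → +170.7°, shortest Δλ = 115.8° (east) — does not cross 180°.
Leg 3: +170.7° → +108.5°, shortest Δλ = -62.2° (west) — does not cross 180°.
Leg 4: +108.5° → +74.0°, shortest Δλ = -34.5° (west) — does not cross 180°.
Leg 5: +74.0° → +129.1°, shortest Δλ = 55.1° (east) — does not cross 180°.
Leg 6: +129.1° → +171.3°, shortest Δλ = 42.2° (east) — does not cross 180°.
Total crossings: 0.

0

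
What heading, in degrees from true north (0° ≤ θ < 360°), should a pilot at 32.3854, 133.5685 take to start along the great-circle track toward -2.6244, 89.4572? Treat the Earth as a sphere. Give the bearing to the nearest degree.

239°

Δλ = 89.4572 − 133.5685 = -44.1113°.
θ = atan2( sin Δλ · cos φ₂ , cos φ₁ · sin φ₂ − sin φ₁ · cos φ₂ · cos Δλ )
  = atan2(-0.69532, -0.42283) = -121.304° → normalised to [0°, 360°): 238.696°.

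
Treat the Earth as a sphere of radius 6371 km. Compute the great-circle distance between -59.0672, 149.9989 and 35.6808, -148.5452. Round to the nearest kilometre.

Δλ = -148.5452 − 149.9989 = -298.5441°; wrapped into (−180°, 180°]: 61.4559°.
Δφ = 35.6808 − -59.0672 = 94.7480°.
a = sin²(Δφ/2) + cos φ₁ · cos φ₂ · sin²(Δλ/2) = 0.650398.
c = 2·atan2(√a, √(1−a)) = 1.87632 rad → d = 6371·c ≈ 11954.06 km.

11954 km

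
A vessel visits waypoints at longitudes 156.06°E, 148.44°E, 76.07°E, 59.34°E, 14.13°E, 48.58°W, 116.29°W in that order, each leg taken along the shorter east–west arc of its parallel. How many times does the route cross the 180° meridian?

0

Leg 1: +156.06° → +148.44°, shortest Δλ = -7.62° (west) — does not cross 180°.
Leg 2: +148.44° → +76.07°, shortest Δλ = -72.37° (west) — does not cross 180°.
Leg 3: +76.07° → +59.34°, shortest Δλ = -16.73° (west) — does not cross 180°.
Leg 4: +59.34° → +14.13°, shortest Δλ = -45.21° (west) — does not cross 180°.
Leg 5: +14.13° → -48.58°, shortest Δλ = -62.71° (west) — does not cross 180°.
Leg 6: -48.58° → -116.29°, shortest Δλ = -67.71° (west) — does not cross 180°.
Total crossings: 0.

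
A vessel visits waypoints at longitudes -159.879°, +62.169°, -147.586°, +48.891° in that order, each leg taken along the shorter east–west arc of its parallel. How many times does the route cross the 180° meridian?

Leg 1: -159.879° → +62.169°, shortest Δλ = -137.952° (west) — crosses 180°.
Leg 2: +62.169° → -147.586°, shortest Δλ = 150.245° (east) — crosses 180°.
Leg 3: -147.586° → +48.891°, shortest Δλ = -163.523° (west) — crosses 180°.
Total crossings: 3.

3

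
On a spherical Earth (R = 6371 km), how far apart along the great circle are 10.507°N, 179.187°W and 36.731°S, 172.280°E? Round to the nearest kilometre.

5328 km

Δλ = 172.280 − -179.187 = 351.467°; wrapped into (−180°, 180°]: -8.533°.
Δφ = -36.731 − 10.507 = -47.238°.
a = sin²(Δφ/2) + cos φ₁ · cos φ₂ · sin²(Δλ/2) = 0.164884.
c = 2·atan2(√a, √(1−a)) = 0.83628 rad → d = 6371·c ≈ 5327.91 km.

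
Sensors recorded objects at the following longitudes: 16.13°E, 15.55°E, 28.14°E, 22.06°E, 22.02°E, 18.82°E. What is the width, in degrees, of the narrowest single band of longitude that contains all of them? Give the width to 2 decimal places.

Sort the longitudes: +15.55°, +16.13°, +18.82°, +22.02°, +22.06°, +28.14°.
Eastward gaps between consecutive values (wrapping around): 0.58°, 2.69°, 3.20°, 0.04°, 6.08°, 347.41°.
Largest gap = 347.41° ⇒ minimal covering band is its complement: 360° − 347.41° = 12.59°.
Band runs from +15.55° eastward to +28.14°.

12.59°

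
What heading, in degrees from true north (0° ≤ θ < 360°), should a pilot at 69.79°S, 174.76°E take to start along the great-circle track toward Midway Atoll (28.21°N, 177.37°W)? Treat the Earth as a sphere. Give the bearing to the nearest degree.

7°

Δλ = -177.37 − 174.76 = -352.13°; wrapped into (−180°, 180°]: 7.87°.
θ = atan2( sin Δλ · cos φ₂ , cos φ₁ · sin φ₂ − sin φ₁ · cos φ₂ · cos Δλ )
  = atan2(0.12066, 0.98248) = 7.002° → normalised to [0°, 360°): 7.002°.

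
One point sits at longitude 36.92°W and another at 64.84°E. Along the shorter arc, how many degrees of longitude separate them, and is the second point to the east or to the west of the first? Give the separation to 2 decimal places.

Raw difference: 64.84 − -36.92 = 101.76°.
Normalise into (−180°, 180°]: 101.76° stays 101.76°.
Positive ⇒ the second point lies to the east; separation 101.76°.

101.76° east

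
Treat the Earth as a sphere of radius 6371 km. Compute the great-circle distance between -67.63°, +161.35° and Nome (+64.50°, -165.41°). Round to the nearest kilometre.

14926 km

Δλ = -165.41 − 161.35 = -326.76°; wrapped into (−180°, 180°]: 33.24°.
Δφ = 64.50 − -67.63 = 132.13°.
a = sin²(Δφ/2) + cos φ₁ · cos φ₂ · sin²(Δλ/2) = 0.848812.
c = 2·atan2(√a, √(1−a)) = 2.34287 rad → d = 6371·c ≈ 14926.43 km.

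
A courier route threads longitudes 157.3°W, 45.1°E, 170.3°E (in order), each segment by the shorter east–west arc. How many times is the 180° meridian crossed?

Leg 1: -157.3° → +45.1°, shortest Δλ = -157.6° (west) — crosses 180°.
Leg 2: +45.1° → +170.3°, shortest Δλ = 125.2° (east) — does not cross 180°.
Total crossings: 1.

1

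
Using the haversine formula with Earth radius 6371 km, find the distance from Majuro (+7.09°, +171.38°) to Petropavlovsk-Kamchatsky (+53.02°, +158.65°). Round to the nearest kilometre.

Δλ = 158.65 − 171.38 = -12.73°.
Δφ = 53.02 − 7.09 = 45.93°.
a = sin²(Δφ/2) + cos φ₁ · cos φ₂ · sin²(Δλ/2) = 0.159568.
c = 2·atan2(√a, √(1−a)) = 0.82186 rad → d = 6371·c ≈ 5236.04 km.

5236 km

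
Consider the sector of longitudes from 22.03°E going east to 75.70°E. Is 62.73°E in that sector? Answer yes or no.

Band width going east from +22.03° to +75.70°: ((75.70 − 22.03) mod 360) = 53.67°.
Offset of +62.73° east of the west edge: ((62.73 − 22.03) mod 360) = 40.70°.
40.70° ≤ 53.67° ⇒ inside.

Yes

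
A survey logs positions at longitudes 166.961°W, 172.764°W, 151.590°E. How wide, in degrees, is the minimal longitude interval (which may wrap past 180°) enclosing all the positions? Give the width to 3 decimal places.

Sort the longitudes: -172.764°, -166.961°, +151.590°.
Eastward gaps between consecutive values (wrapping around): 5.803°, 318.551°, 35.646°.
Largest gap = 318.551° ⇒ minimal covering band is its complement: 360° − 318.551° = 41.449°.
Band runs from +151.590° eastward to -166.961°, crossing the antimeridian.

41.449°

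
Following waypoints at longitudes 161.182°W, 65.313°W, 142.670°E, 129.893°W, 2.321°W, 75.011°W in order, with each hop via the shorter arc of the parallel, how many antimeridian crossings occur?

2

Leg 1: -161.182° → -65.313°, shortest Δλ = 95.869° (east) — does not cross 180°.
Leg 2: -65.313° → +142.670°, shortest Δλ = -152.017° (west) — crosses 180°.
Leg 3: +142.670° → -129.893°, shortest Δλ = 87.437° (east) — crosses 180°.
Leg 4: -129.893° → -2.321°, shortest Δλ = 127.572° (east) — does not cross 180°.
Leg 5: -2.321° → -75.011°, shortest Δλ = -72.69° (west) — does not cross 180°.
Total crossings: 2.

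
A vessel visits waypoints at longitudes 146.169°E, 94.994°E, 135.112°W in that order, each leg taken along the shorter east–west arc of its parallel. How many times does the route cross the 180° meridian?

1

Leg 1: +146.169° → +94.994°, shortest Δλ = -51.175° (west) — does not cross 180°.
Leg 2: +94.994° → -135.112°, shortest Δλ = 129.894° (east) — crosses 180°.
Total crossings: 1.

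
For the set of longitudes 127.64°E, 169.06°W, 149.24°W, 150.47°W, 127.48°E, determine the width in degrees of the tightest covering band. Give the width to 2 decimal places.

Sort the longitudes: -169.06°, -150.47°, -149.24°, +127.48°, +127.64°.
Eastward gaps between consecutive values (wrapping around): 18.59°, 1.23°, 276.72°, 0.16°, 63.30°.
Largest gap = 276.72° ⇒ minimal covering band is its complement: 360° − 276.72° = 83.28°.
Band runs from +127.48° eastward to -149.24°, crossing the antimeridian.

83.28°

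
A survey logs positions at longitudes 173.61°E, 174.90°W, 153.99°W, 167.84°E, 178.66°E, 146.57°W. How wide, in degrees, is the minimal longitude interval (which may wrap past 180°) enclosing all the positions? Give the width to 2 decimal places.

45.59°

Sort the longitudes: -174.90°, -153.99°, -146.57°, +167.84°, +173.61°, +178.66°.
Eastward gaps between consecutive values (wrapping around): 20.91°, 7.42°, 314.41°, 5.77°, 5.05°, 6.44°.
Largest gap = 314.41° ⇒ minimal covering band is its complement: 360° − 314.41° = 45.59°.
Band runs from +167.84° eastward to -146.57°, crossing the antimeridian.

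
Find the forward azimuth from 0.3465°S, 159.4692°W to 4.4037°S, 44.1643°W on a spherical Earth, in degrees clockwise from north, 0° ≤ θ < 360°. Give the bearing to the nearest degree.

95°

Δλ = -44.1643 − -159.4692 = 115.3049°.
θ = atan2( sin Δλ · cos φ₂ , cos φ₁ · sin φ₂ − sin φ₁ · cos φ₂ · cos Δλ )
  = atan2(0.90138, -0.07936) = 95.031° → normalised to [0°, 360°): 95.031°.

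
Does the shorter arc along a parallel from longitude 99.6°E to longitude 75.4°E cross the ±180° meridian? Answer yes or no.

Signed shortest Δλ = ((75.4 − 99.6 + 180) mod 360) − 180 = -24.2°.
Going west by 24.2° from +99.6° reaches +75.4° without touching 180°.

No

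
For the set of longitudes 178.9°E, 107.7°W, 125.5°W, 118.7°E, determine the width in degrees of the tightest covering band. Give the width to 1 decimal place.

133.6°

Sort the longitudes: -125.5°, -107.7°, +118.7°, +178.9°.
Eastward gaps between consecutive values (wrapping around): 17.8°, 226.4°, 60.2°, 55.6°.
Largest gap = 226.4° ⇒ minimal covering band is its complement: 360° − 226.4° = 133.6°.
Band runs from +118.7° eastward to -107.7°, crossing the antimeridian.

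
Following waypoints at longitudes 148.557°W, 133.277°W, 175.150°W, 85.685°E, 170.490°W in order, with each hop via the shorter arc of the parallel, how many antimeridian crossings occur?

2

Leg 1: -148.557° → -133.277°, shortest Δλ = 15.28° (east) — does not cross 180°.
Leg 2: -133.277° → -175.150°, shortest Δλ = -41.873° (west) — does not cross 180°.
Leg 3: -175.150° → +85.685°, shortest Δλ = -99.165° (west) — crosses 180°.
Leg 4: +85.685° → -170.490°, shortest Δλ = 103.825° (east) — crosses 180°.
Total crossings: 2.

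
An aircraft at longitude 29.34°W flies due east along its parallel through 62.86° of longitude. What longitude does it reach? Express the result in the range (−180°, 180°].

33.52°E

Start at -29.34°; shift +62.86° → +33.52°.
+33.52° already lies in (−180°, 180°].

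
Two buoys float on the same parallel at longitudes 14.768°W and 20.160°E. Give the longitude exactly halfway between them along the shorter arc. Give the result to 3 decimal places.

Signed shortest Δλ from -14.768° to +20.160° is +34.928°.
Midpoint longitude = -14.768° + (+34.928°)/2 = -14.768° + 17.464° = +2.696°.

2.696°E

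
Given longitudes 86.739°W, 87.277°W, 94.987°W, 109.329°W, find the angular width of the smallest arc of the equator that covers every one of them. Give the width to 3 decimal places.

Sort the longitudes: -109.329°, -94.987°, -87.277°, -86.739°.
Eastward gaps between consecutive values (wrapping around): 14.342°, 7.710°, 0.538°, 337.410°.
Largest gap = 337.410° ⇒ minimal covering band is its complement: 360° − 337.410° = 22.590°.
Band runs from -109.329° eastward to -86.739°.

22.590°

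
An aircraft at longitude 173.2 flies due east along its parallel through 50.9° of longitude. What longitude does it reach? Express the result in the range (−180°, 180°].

Start at +173.2°; shift +50.9° → +224.1°.
+224.1° lies outside (−180°, 180°]; subtract 360° → -135.9°.

-135.9°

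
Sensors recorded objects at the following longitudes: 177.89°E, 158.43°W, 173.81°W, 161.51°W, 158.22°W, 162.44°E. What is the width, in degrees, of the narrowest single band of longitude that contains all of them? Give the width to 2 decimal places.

Sort the longitudes: -173.81°, -161.51°, -158.43°, -158.22°, +162.44°, +177.89°.
Eastward gaps between consecutive values (wrapping around): 12.30°, 3.08°, 0.21°, 320.66°, 15.45°, 8.30°.
Largest gap = 320.66° ⇒ minimal covering band is its complement: 360° − 320.66° = 39.34°.
Band runs from +162.44° eastward to -158.22°, crossing the antimeridian.

39.34°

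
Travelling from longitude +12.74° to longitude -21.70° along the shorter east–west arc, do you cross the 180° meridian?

No

Signed shortest Δλ = ((-21.70 − 12.74 + 180) mod 360) − 180 = -34.44°.
Going west by 34.44° from +12.74° reaches -21.70° without touching 180°.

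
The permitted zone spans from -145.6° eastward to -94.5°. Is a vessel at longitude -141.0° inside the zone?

Yes

Band width going east from -145.6° to -94.5°: ((-94.5 − -145.6) mod 360) = 51.1°.
Offset of -141.0° east of the west edge: ((-141.0 − -145.6) mod 360) = 4.6°.
4.6° ≤ 51.1° ⇒ inside.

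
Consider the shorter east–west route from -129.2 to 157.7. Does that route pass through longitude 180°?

Yes

Naïve |157.7 − -129.2| = 286.9° > 180°, so the shorter arc goes the other way round — across 180°.
Signed shortest Δλ = ((157.7 − -129.2 + 180) mod 360) − 180 = -73.1°.
Going west by 73.1° from -129.2° passes through 180° before reaching +157.7°.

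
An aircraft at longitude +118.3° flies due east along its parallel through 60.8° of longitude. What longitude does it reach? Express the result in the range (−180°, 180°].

+179.1°

Start at +118.3°; shift +60.8° → +179.1°.
+179.1° already lies in (−180°, 180°].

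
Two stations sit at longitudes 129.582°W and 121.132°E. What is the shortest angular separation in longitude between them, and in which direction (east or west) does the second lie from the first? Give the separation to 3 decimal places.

Raw difference: 121.132 − -129.582 = 250.714°.
Normalise into (−180°, 180°]: 250.714° − 360° = -109.286°.
Negative ⇒ the second point lies to the west; separation 109.286°.

109.286° west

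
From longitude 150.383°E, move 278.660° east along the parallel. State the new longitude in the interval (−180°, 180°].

Start at +150.383°; shift +278.660° → +429.043°.
+429.043° lies outside (−180°, 180°]; subtract 360° → +69.043°.

69.043°E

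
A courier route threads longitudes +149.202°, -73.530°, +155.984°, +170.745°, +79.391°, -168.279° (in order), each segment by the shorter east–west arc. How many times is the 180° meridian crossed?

Leg 1: +149.202° → -73.530°, shortest Δλ = 137.268° (east) — crosses 180°.
Leg 2: -73.530° → +155.984°, shortest Δλ = -130.486° (west) — crosses 180°.
Leg 3: +155.984° → +170.745°, shortest Δλ = 14.761° (east) — does not cross 180°.
Leg 4: +170.745° → +79.391°, shortest Δλ = -91.354° (west) — does not cross 180°.
Leg 5: +79.391° → -168.279°, shortest Δλ = 112.33° (east) — crosses 180°.
Total crossings: 3.

3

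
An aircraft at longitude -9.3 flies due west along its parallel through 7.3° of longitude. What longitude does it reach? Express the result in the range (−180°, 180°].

-16.6°

Start at -9.3°; shift −7.3° → -16.6°.
-16.6° already lies in (−180°, 180°].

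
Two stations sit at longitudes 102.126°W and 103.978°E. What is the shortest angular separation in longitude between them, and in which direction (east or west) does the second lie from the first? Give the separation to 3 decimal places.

Raw difference: 103.978 − -102.126 = 206.104°.
Normalise into (−180°, 180°]: 206.104° − 360° = -153.896°.
Negative ⇒ the second point lies to the west; separation 153.896°.

153.896° west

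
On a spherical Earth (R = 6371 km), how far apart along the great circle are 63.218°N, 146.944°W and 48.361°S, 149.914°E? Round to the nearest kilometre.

Δλ = 149.914 − -146.944 = 296.858°; wrapped into (−180°, 180°]: -63.142°.
Δφ = -48.361 − 63.218 = -111.579°.
a = sin²(Δφ/2) + cos φ₁ · cos φ₂ · sin²(Δλ/2) = 0.765958.
c = 2·atan2(√a, √(1−a)) = 2.13166 rad → d = 6371·c ≈ 13580.80 km.

13581 km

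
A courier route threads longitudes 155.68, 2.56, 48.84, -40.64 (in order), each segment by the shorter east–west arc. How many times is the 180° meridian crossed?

0

Leg 1: +155.68° → +2.56°, shortest Δλ = -153.12° (west) — does not cross 180°.
Leg 2: +2.56° → +48.84°, shortest Δλ = 46.28° (east) — does not cross 180°.
Leg 3: +48.84° → -40.64°, shortest Δλ = -89.48° (west) — does not cross 180°.
Total crossings: 0.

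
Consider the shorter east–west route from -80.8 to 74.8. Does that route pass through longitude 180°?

Signed shortest Δλ = ((74.8 − -80.8 + 180) mod 360) − 180 = 155.6°.
Going east by 155.6° from -80.8° reaches +74.8° without touching 180°.

No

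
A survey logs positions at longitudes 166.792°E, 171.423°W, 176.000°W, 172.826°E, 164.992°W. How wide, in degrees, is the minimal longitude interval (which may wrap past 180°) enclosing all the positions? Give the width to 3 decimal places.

Sort the longitudes: -176.000°, -171.423°, -164.992°, +166.792°, +172.826°.
Eastward gaps between consecutive values (wrapping around): 4.577°, 6.431°, 331.784°, 6.034°, 11.174°.
Largest gap = 331.784° ⇒ minimal covering band is its complement: 360° − 331.784° = 28.216°.
Band runs from +166.792° eastward to -164.992°, crossing the antimeridian.

28.216°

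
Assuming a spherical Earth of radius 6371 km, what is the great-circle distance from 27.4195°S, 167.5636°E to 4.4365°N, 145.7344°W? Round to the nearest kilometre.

6133 km

Δλ = -145.7344 − 167.5636 = -313.2980°; wrapped into (−180°, 180°]: 46.7020°.
Δφ = 4.4365 − -27.4195 = 31.8560°.
a = sin²(Δφ/2) + cos φ₁ · cos φ₂ · sin²(Δλ/2) = 0.214348.
c = 2·atan2(√a, √(1−a)) = 0.96270 rad → d = 6371·c ≈ 6133.38 km.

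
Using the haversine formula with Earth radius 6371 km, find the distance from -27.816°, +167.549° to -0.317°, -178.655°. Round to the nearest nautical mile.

1832 nmi

Δλ = -178.655 − 167.549 = -346.204°; wrapped into (−180°, 180°]: 13.796°.
Δφ = -0.317 − -27.816 = 27.499°.
a = sin²(Δφ/2) + cos φ₁ · cos φ₂ · sin²(Δλ/2) = 0.069248.
c = 2·atan2(√a, √(1−a)) = 0.53257 rad → d = 6371·c ≈ 3393.02 km ≈ 1832.08 nmi.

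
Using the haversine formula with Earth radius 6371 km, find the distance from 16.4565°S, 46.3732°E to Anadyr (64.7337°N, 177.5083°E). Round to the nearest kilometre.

Δλ = 177.5083 − 46.3732 = 131.1351°.
Δφ = 64.7337 − -16.4565 = 81.1902°.
a = sin²(Δφ/2) + cos φ₁ · cos φ₂ · sin²(Δλ/2) = 0.762733.
c = 2·atan2(√a, √(1−a)) = 2.12406 rad → d = 6371·c ≈ 13532.38 km.

13532 km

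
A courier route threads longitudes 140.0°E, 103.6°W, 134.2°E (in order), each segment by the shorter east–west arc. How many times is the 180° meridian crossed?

2

Leg 1: +140.0° → -103.6°, shortest Δλ = 116.4° (east) — crosses 180°.
Leg 2: -103.6° → +134.2°, shortest Δλ = -122.2° (west) — crosses 180°.
Total crossings: 2.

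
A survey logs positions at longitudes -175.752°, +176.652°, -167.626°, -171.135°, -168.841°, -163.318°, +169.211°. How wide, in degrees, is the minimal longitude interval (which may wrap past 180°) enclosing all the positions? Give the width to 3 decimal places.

Sort the longitudes: -175.752°, -171.135°, -168.841°, -167.626°, -163.318°, +169.211°, +176.652°.
Eastward gaps between consecutive values (wrapping around): 4.617°, 2.294°, 1.215°, 4.308°, 332.529°, 7.441°, 7.596°.
Largest gap = 332.529° ⇒ minimal covering band is its complement: 360° − 332.529° = 27.471°.
Band runs from +169.211° eastward to -163.318°, crossing the antimeridian.

27.471°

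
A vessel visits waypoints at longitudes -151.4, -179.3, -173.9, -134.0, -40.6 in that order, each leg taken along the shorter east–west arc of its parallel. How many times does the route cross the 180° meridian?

0

Leg 1: -151.4° → -179.3°, shortest Δλ = -27.9° (west) — does not cross 180°.
Leg 2: -179.3° → -173.9°, shortest Δλ = 5.4° (east) — does not cross 180°.
Leg 3: -173.9° → -134.0°, shortest Δλ = 39.9° (east) — does not cross 180°.
Leg 4: -134.0° → -40.6°, shortest Δλ = 93.4° (east) — does not cross 180°.
Total crossings: 0.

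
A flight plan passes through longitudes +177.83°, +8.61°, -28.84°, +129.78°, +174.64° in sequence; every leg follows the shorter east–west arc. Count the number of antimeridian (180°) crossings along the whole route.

Leg 1: +177.83° → +8.61°, shortest Δλ = -169.22° (west) — does not cross 180°.
Leg 2: +8.61° → -28.84°, shortest Δλ = -37.45° (west) — does not cross 180°.
Leg 3: -28.84° → +129.78°, shortest Δλ = 158.62° (east) — does not cross 180°.
Leg 4: +129.78° → +174.64°, shortest Δλ = 44.86° (east) — does not cross 180°.
Total crossings: 0.

0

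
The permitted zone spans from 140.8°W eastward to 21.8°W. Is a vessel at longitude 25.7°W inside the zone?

Band width going east from -140.8° to -21.8°: ((-21.8 − -140.8) mod 360) = 119.0°.
Offset of -25.7° east of the west edge: ((-25.7 − -140.8) mod 360) = 115.1°.
115.1° ≤ 119.0° ⇒ inside.

Yes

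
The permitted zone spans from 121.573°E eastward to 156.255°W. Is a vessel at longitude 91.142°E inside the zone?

Band width going east from +121.573° to -156.255°: ((-156.255 − 121.573) mod 360) = 82.172°.
Offset of +91.142° east of the west edge: ((91.142 − 121.573) mod 360) = 329.569°.
329.569° > 82.172° ⇒ outside.

No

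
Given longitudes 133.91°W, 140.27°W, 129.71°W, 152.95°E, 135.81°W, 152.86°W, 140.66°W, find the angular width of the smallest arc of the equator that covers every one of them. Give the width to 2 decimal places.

77.34°

Sort the longitudes: -152.86°, -140.66°, -140.27°, -135.81°, -133.91°, -129.71°, +152.95°.
Eastward gaps between consecutive values (wrapping around): 12.20°, 0.39°, 4.46°, 1.90°, 4.20°, 282.66°, 54.19°.
Largest gap = 282.66° ⇒ minimal covering band is its complement: 360° − 282.66° = 77.34°.
Band runs from +152.95° eastward to -129.71°, crossing the antimeridian.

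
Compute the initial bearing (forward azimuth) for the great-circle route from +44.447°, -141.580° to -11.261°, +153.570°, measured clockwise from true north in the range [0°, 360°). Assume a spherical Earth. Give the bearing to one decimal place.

244.1°

Δλ = 153.570 − -141.580 = 295.150°; wrapped into (−180°, 180°]: -64.850°.
θ = atan2( sin Δλ · cos φ₂ , cos φ₁ · sin φ₂ − sin φ₁ · cos φ₂ · cos Δλ )
  = atan2(-0.88777, -0.43128) = -115.910° → normalised to [0°, 360°): 244.090°.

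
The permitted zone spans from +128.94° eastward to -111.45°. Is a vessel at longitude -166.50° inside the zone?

Band width going east from +128.94° to -111.45°: ((-111.45 − 128.94) mod 360) = 119.61°.
Offset of -166.50° east of the west edge: ((-166.50 − 128.94) mod 360) = 64.56°.
64.56° ≤ 119.61° ⇒ inside.

Yes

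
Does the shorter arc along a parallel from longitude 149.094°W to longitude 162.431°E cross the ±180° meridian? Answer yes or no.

Yes

Naïve |162.431 − -149.094| = 311.525° > 180°, so the shorter arc goes the other way round — across 180°.
Signed shortest Δλ = ((162.431 − -149.094 + 180) mod 360) − 180 = -48.475°.
Going west by 48.475° from -149.094° passes through 180° before reaching +162.431°.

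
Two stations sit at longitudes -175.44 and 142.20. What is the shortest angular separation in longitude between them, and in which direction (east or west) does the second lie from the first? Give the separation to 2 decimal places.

42.36° west

Raw difference: 142.20 − -175.44 = 317.64°.
Normalise into (−180°, 180°]: 317.64° − 360° = -42.36°.
Negative ⇒ the second point lies to the west; separation 42.36°.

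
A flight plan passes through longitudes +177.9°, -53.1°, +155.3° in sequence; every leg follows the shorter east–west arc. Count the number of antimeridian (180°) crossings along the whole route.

Leg 1: +177.9° → -53.1°, shortest Δλ = 129.0° (east) — crosses 180°.
Leg 2: -53.1° → +155.3°, shortest Δλ = -151.6° (west) — crosses 180°.
Total crossings: 2.

2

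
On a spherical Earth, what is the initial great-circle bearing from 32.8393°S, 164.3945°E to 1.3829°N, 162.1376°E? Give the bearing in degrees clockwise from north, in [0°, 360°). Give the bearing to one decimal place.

Δλ = 162.1376 − 164.3945 = -2.2569°.
θ = atan2( sin Δλ · cos φ₂ , cos φ₁ · sin φ₂ − sin φ₁ · cos φ₂ · cos Δλ )
  = atan2(-0.03937, 0.56198) = -4.007° → normalised to [0°, 360°): 355.993°.

356.0°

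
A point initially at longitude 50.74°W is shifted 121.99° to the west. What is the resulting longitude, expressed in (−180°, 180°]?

Start at -50.74°; shift −121.99° → -172.73°.
-172.73° already lies in (−180°, 180°].

172.73°W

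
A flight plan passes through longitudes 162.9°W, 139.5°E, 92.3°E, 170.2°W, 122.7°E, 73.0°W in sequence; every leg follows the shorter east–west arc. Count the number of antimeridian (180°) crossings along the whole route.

Leg 1: -162.9° → +139.5°, shortest Δλ = -57.6° (west) — crosses 180°.
Leg 2: +139.5° → +92.3°, shortest Δλ = -47.2° (west) — does not cross 180°.
Leg 3: +92.3° → -170.2°, shortest Δλ = 97.5° (east) — crosses 180°.
Leg 4: -170.2° → +122.7°, shortest Δλ = -67.1° (west) — crosses 180°.
Leg 5: +122.7° → -73.0°, shortest Δλ = 164.3° (east) — crosses 180°.
Total crossings: 4.

4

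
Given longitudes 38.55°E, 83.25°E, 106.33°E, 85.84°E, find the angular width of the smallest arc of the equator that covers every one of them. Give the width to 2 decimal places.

Sort the longitudes: +38.55°, +83.25°, +85.84°, +106.33°.
Eastward gaps between consecutive values (wrapping around): 44.70°, 2.59°, 20.49°, 292.22°.
Largest gap = 292.22° ⇒ minimal covering band is its complement: 360° − 292.22° = 67.78°.
Band runs from +38.55° eastward to +106.33°.

67.78°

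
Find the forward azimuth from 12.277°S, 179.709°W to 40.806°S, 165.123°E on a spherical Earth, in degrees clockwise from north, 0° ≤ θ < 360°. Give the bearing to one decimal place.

202.3°

Δλ = 165.123 − -179.709 = 344.832°; wrapped into (−180°, 180°]: -15.168°.
θ = atan2( sin Δλ · cos φ₂ , cos φ₁ · sin φ₂ − sin φ₁ · cos φ₂ · cos Δλ )
  = atan2(-0.19805, -0.48321) = -157.713° → normalised to [0°, 360°): 202.287°.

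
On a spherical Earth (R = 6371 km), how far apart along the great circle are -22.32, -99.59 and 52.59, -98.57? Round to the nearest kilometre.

Δλ = -98.57 − -99.59 = 1.02°.
Δφ = 52.59 − -22.32 = 74.91°.
a = sin²(Δφ/2) + cos φ₁ · cos φ₂ · sin²(Δλ/2) = 0.369877.
c = 2·atan2(√a, √(1−a)) = 1.30752 rad → d = 6371·c ≈ 8330.20 km.

8330 km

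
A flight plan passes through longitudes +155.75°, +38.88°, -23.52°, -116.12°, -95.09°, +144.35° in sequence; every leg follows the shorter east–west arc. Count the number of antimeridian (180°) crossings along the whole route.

Leg 1: +155.75° → +38.88°, shortest Δλ = -116.87° (west) — does not cross 180°.
Leg 2: +38.88° → -23.52°, shortest Δλ = -62.4° (west) — does not cross 180°.
Leg 3: -23.52° → -116.12°, shortest Δλ = -92.6° (west) — does not cross 180°.
Leg 4: -116.12° → -95.09°, shortest Δλ = 21.03° (east) — does not cross 180°.
Leg 5: -95.09° → +144.35°, shortest Δλ = -120.56° (west) — crosses 180°.
Total crossings: 1.

1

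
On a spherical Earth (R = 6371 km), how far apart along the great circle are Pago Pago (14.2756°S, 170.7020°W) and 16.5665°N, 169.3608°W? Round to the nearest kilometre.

Δλ = -169.3608 − -170.7020 = 1.3412°.
Δφ = 16.5665 − -14.2756 = 30.8421°.
a = sin²(Δφ/2) + cos φ₁ · cos φ₂ · sin²(Δλ/2) = 0.070836.
c = 2·atan2(√a, √(1−a)) = 0.53879 rad → d = 6371·c ≈ 3432.65 km.

3433 km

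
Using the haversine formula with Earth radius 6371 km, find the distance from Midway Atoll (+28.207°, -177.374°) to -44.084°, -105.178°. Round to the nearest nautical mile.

5870 nmi

Δλ = -105.178 − -177.374 = 72.196°.
Δφ = -44.084 − 28.207 = -72.291°.
a = sin²(Δφ/2) + cos φ₁ · cos φ₂ · sin²(Δλ/2) = 0.567641.
c = 2·atan2(√a, √(1−a)) = 1.70649 rad → d = 6371·c ≈ 10872.07 km ≈ 5870.45 nmi.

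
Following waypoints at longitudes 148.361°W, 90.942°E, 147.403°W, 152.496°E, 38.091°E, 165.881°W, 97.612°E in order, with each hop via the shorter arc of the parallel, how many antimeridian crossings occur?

Leg 1: -148.361° → +90.942°, shortest Δλ = -120.697° (west) — crosses 180°.
Leg 2: +90.942° → -147.403°, shortest Δλ = 121.655° (east) — crosses 180°.
Leg 3: -147.403° → +152.496°, shortest Δλ = -60.101° (west) — crosses 180°.
Leg 4: +152.496° → +38.091°, shortest Δλ = -114.405° (west) — does not cross 180°.
Leg 5: +38.091° → -165.881°, shortest Δλ = 156.028° (east) — crosses 180°.
Leg 6: -165.881° → +97.612°, shortest Δλ = -96.507° (west) — crosses 180°.
Total crossings: 5.

5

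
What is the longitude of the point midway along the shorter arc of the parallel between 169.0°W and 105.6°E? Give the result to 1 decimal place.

Signed shortest Δλ from -169.0° to +105.6° is -85.4°.
Midpoint longitude = -169.0° + (-85.4°)/2 = -169.0° − 42.7° = -211.7°.
Normalise into (−180°, 180°]: +148.3°.
(The naïve average (-169.0 + +105.6)/2 = -31.7° is on the wrong side of the globe.)

148.3°E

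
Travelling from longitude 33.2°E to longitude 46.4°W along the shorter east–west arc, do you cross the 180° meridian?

Signed shortest Δλ = ((-46.4 − 33.2 + 180) mod 360) − 180 = -79.6°.
Going west by 79.6° from +33.2° reaches -46.4° without touching 180°.

No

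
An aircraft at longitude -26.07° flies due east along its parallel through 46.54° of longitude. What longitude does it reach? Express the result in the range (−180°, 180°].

+20.47°

Start at -26.07°; shift +46.54° → +20.47°.
+20.47° already lies in (−180°, 180°].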